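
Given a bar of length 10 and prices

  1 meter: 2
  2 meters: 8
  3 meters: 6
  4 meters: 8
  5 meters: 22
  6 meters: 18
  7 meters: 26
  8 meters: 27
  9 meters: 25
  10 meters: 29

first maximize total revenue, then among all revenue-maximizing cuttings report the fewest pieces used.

2

Build r[k] bottom-up: r[k] = max over allowed piece i of (p[i] + r[k−i]).
r[1] = 2
r[2] = 8
r[3] = 10  (first piece 1, then r[2]=8)
r[4] = 16  (first piece 2, then r[2]=8)
r[5] = 22
r[6] = 24  (first piece 1, then r[5]=22)
r[7] = 30  (first piece 2, then r[5]=22)
r[8] = 32  (first piece 1, then r[7]=30)
r[9] = 38  (first piece 2, then r[7]=30)
r[10] = 44  (first piece 5, then r[5]=22)
Maximum revenue is 44.
Now minimize piece count subject to staying optimal: for each k, pieces[k] = 1 + min over i with p[i]+r[k−i]=r[k] of pieces[k−i].
pieces[7] = 2
pieces[8] = 3
pieces[9] = 3
pieces[10] = 2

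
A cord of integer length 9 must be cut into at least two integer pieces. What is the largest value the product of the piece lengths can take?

27

Define prod[k] = max over 1≤i<k of i · max(k−i, prod[k−i]); the inner max lets the remainder stay uncut if that's better.
prod[2] = 1·max(1,0) = 1·1 = 1
prod[3] = 1·max(2,1) = 1·2 = 2
prod[4] = 2·max(2,1) = 2·2 = 4
prod[5] = 2·max(3,2) = 2·3 = 6
prod[6] = 3·max(3,2) = 3·3 = 9
prod[7] = 2·max(5,6) = 2·6 = 12
prod[8] = 2·max(6,9) = 2·9 = 18
prod[9] = 3·max(6,9) = 3·9 = 27
One optimal split: 3 + 3 + 3; product 3·3·3 = 27.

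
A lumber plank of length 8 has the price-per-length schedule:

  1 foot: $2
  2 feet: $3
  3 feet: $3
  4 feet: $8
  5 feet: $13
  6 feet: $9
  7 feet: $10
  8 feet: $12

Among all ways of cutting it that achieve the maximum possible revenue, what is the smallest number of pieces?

Consider every possible first cut. r[k] is the best of p[i]+r[k−i] over all sellable i≤k.
r[1] = 2
r[2] = max(2+2, 3+0) = 4
r[3] = max(2+4, 3+2, 3+0) = 6
r[4] = max(2+6, 3+4, 3+2, 8+0) = 8
r[5] = max(2+8, 3+6, 3+4, 8+2, 13+0) = 13
r[6] = max(2+13, 3+8, 3+6, 8+4, 13+2, 9+0) = 15
r[7] = max(2+15, 3+13, 3+8, …, 9+2, 10+0) = 17
r[8] = max(2+17, 3+15, 3+13, …, 10+2, 12+0) = 19
Maximum revenue is $19.
Now minimize piece count subject to staying optimal: for each k, pieces[k] = 1 + min over i with p[i]+r[k−i]=r[k] of pieces[k−i].
pieces[5] = 1
pieces[6] = 2
pieces[7] = 3
pieces[8] = 4

4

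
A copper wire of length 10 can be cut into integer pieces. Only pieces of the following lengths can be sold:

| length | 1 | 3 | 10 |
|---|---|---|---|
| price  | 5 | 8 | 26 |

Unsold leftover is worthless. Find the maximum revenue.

50

Let r[k] be the best obtainable value from length k. For each k, try every first piece i and keep the best of price[i] + r[k−i].
r[1] = 5
r[2] = 10  (first piece 1, then r[1]=5)
r[3] = max(5+10, 8+0) = 15
r[4] = max(5+15, 8+5) = 20
r[5] = max(5+20, 8+10) = 25
r[6] = max(5+25, 8+15) = 30
r[7] = max(5+30, 8+20) = 35
r[8] = max(5+35, 8+25) = 40
r[9] = max(5+40, 8+30) = 45
r[10] = max(5+45, 8+35, 26+0) = 50
One optimal cutting: 1 + 1 + 1 + 1 + 1 + 1 + 1 + 1 + 1 + 1 → €50.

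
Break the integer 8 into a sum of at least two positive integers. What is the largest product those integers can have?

18

Fill m[k] for k=2..8: at each k try every first piece i and multiply by the better of (k−i) uncut or m[k−i].
m[2] = 1×max(1,0) = 1×1 = 1
m[3] = 1×max(2,1) = 1×2 = 2
m[4] = 2×max(2,1) = 2×2 = 4
m[5] = 2×max(3,2) = 2×3 = 6
m[6] = 3×max(3,2) = 3×3 = 9
m[7] = 2×max(5,6) = 2×6 = 12
m[8] = 2×max(6,9) = 2×9 = 18
One optimal split: 3 + 3 + 2; product 3×3×2 = 18.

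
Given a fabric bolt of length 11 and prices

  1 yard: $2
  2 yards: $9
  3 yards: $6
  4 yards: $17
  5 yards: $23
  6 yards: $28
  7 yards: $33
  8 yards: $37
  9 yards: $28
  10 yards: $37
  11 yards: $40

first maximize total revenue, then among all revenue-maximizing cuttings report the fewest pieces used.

2

Consider every possible first cut. r[k] is the best of p[i]+r[k−i] over all sellable i≤k.
r[1] = 2
r[2] = 9
r[3] = 11  (first piece 1, then r[2]=9)
r[4] = 18  (first piece 2, then r[2]=9)
r[5] = 23
r[6] = 28
r[7] = 33
r[8] = 37  (first piece 2, then r[6]=28)
r[9] = 42  (first piece 2, then r[7]=33)
r[10] = 46  (first piece 2, then r[8]=37)
r[11] = 51  (first piece 2, then r[9]=42)
Maximum revenue is $51.
Now minimize piece count subject to staying optimal: for each k, pieces[k] = 1 + min over i with p[i]+r[k−i]=r[k] of pieces[k−i].
pieces[8] = 1
pieces[9] = 2
pieces[10] = 2
pieces[11] = 2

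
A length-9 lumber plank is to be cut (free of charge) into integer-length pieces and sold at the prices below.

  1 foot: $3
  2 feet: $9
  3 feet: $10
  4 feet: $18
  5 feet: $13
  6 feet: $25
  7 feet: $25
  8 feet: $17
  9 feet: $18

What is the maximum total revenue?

39

Let R[k] be the best obtainable value from length k. For each k, try every first piece i and keep the best of price[i] + R[k−i].
R[1] = 3
R[2] = max(3+3, 9+0) = 9
R[3] = max(3+9, 9+3, 10+0) = 12
R[4] = max(3+12, 9+9, 10+3, 18+0) = 18
R[5] = max(3+18, 9+12, 10+9, 18+3, 13+0) = 21
R[6] = max(3+21, 9+18, 10+12, 18+9, 13+3, 25+0) = 27
R[7] = max(3+27, 9+21, 10+18, …, 25+3, 25+0) = 30
R[8] = max(3+30, 9+27, 10+21, …, 25+3, 17+0) = 36
R[9] = max(3+36, 9+30, 10+27, …, 17+3, 18+0) = 39
One optimal cutting: 2 + 2 + 2 + 2 + 1 → $9 + $9 + $9 + $9 + $3 = $39.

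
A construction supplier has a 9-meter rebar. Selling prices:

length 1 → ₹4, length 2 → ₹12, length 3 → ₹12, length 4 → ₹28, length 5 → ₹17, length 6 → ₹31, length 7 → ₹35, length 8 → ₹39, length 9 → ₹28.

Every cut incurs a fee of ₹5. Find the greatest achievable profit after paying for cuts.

50

Consider every possible first cut. v[k] is the best of p[i]+v[k−i] over all sellable i≤k, charging 5 whenever i<k.
v[1] = 4
v[2] = max(4+4-5, 12+0) = 12
v[3] = max(4+12-5, 12+4-5, 12+0) = 12
v[4] = max(4+12-5, 12+12-5, 12+4-5, 28+0) = 28
v[5] = max(4+28-5, 12+12-5, 12+12-5, 28+4-5, 17+0) = 27
v[6] = max(4+27-5, 12+28-5, 12+12-5, 28+12-5, 17+4-5, 31+0) = 35
v[7] = max(4+35-5, 12+27-5, 12+28-5, …, 31+4-5, 35+0) = 35
v[8] = max(4+35-5, 12+35-5, 12+27-5, …, 35+4-5, 39+0) = 51
v[9] = max(4+51-5, 12+35-5, 12+35-5, …, 39+4-5, 28+0) = 50
One optimal plan: pieces 4 + 4 + 1 (2 cuts) → ₹60 − ₹10 = ₹50.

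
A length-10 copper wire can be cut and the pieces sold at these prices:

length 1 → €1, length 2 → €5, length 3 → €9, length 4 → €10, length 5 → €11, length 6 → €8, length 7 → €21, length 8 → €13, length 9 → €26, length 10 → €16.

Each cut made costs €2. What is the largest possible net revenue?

28

Let v[k] be the best obtainable value from length k. For each k, try every first piece i and keep the best of price[i] + v[k−i] minus the 2 cut fee when i<k.
v[1] = 1
v[2] = max(1+1-2, 5+0) = 5
v[3] = max(1+5-2, 5+1-2, 9+0) = 9
v[4] = max(1+9-2, 5+5-2, 9+1-2, 10+0) = 10
v[5] = max(1+10-2, 5+9-2, 9+5-2, 10+1-2, 11+0) = 12
v[6] = max(1+12-2, 5+10-2, 9+9-2, 10+5-2, 11+1-2, 8+0) = 16
v[7] = max(1+16-2, 5+12-2, 9+10-2, …, 8+1-2, 21+0) = 21
v[8] = max(1+21-2, 5+16-2, 9+12-2, …, 21+1-2, 13+0) = 20
v[9] = max(1+20-2, 5+21-2, 9+16-2, …, 13+1-2, 26+0) = 26
v[10] = max(1+26-2, 5+20-2, 9+21-2, …, 26+1-2, 16+0) = 28
One optimal plan: pieces 7 + 3 (1 cut) → €30 − €2 = €28.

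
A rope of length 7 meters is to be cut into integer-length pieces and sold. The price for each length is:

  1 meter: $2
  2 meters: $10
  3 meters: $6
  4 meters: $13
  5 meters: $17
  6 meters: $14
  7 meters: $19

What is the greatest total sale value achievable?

32

Consider every possible first cut. best[k] is the best of p[i]+best[k−i] over all sellable i≤k.
best[1] = 2
best[2] = 10
best[3] = 12  (first piece 1, then best[2]=10)
best[4] = 20  (first piece 2, then best[2]=10)
best[5] = 22  (first piece 1, then best[4]=20)
best[6] = 30  (first piece 2, then best[4]=20)
best[7] = 32  (first piece 1, then best[6]=30)
One optimal cutting: 2 + 2 + 2 + 1 → $10 + $10 + $10 + $2 = $32.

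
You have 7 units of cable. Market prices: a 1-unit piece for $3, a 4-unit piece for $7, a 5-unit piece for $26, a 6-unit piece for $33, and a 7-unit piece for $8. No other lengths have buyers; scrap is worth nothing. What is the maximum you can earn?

Consider every possible first cut. best[k] is the best of p[i]+best[k−i] over all sellable i≤k.
best[1] = 3
best[2] = 6  (first piece 1, then best[1]=3)
best[3] = 9  (first piece 1, then best[2]=6)
best[4] = 12  (first piece 1, then best[3]=9)
best[5] = 26
best[6] = 33
best[7] = 36  (first piece 1, then best[6]=33)
One optimal cutting: 6 + 1 → $36.

36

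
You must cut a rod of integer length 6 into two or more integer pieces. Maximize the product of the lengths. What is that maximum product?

Let g[k] be the best product for length k (with at least one cut). For each first piece i, the rest contributes max(k−i, g[k−i]).
g[2] = 1*max(1,0) = 1*1 = 1
g[3] = max(1*2, 2*1) = 2
g[4] = max(1*3, 2*2, 3*1) = 4
g[5] = max(1*4, 2*3, 3*2, 4*1) = 6
g[6] = max(1*6, 2*4, 3*3, 4*2, 5*1) = 9
One optimal split: 3 + 3; product 3*3 = 9.

9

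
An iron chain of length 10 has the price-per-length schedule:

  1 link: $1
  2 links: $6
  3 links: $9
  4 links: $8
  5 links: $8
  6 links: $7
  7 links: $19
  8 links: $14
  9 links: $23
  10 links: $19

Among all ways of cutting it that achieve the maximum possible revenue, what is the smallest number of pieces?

4

Build r[k] bottom-up: r[k] = max over allowed piece i of (p[i] + r[k−i]).
r[1] = 1
r[2] = 6
r[3] = 9
r[4] = 12  (first piece 2, then r[2]=6)
r[5] = 15  (first piece 2, then r[3]=9)
r[6] = 18  (first piece 2, then r[4]=12)
r[7] = 21  (first piece 2, then r[5]=15)
r[8] = 24  (first piece 2, then r[6]=18)
r[9] = 27  (first piece 2, then r[7]=21)
r[10] = 30  (first piece 2, then r[8]=24)
Maximum revenue is $30.
Now minimize piece count subject to staying optimal: for each k, pieces[k] = 1 + min over i with p[i]+r[k−i]=r[k] of pieces[k−i].
pieces[7] = 3
pieces[8] = 3
pieces[9] = 3
pieces[10] = 4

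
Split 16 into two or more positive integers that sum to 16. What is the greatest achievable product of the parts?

Let f[k] be the best product for length k (with at least one cut). For each first piece i, the rest contributes max(k−i, f[k−i]).
f[2] = 1·max(1,0) = 1·1 = 1
f[3] = max(1·2, 2·1) = 2
f[4] = max(1·3, 2·2, 3·1) = 4
f[5] = max(1·4, 2·3, 3·2, 4·1) = 6
f[6] = max(1·6, 2·4, 3·3, 4·2, 5·1) = 9
f[7] = max(1·9, 2·6, 3·4, 4·3, 5·2, 6·1) = 12
f[8] = max(1·12, 2·9, 3·6, …, 6·2, 7·1) = 18
f[9] = max(1·18, 2·12, 3·9, …, 7·2, 8·1) = 27
f[10] = max(1·27, 2·18, 3·12, …, 8·2, 9·1) = 36
f[11] = max(1·36, 2·27, 3·18, …, 9·2, 10·1) = 54
f[12] = max(1·54, 2·36, 3·27, …, 10·2, 11·1) = 81
f[13] = max(1·81, 2·54, 3·36, …, 11·2, 12·1) = 108
f[14] = max(1·108, 2·81, 3·54, …, 12·2, 13·1) = 162
f[15] = max(1·162, 2·108, 3·81, …, 13·2, 14·1) = 243
f[16] = max(1·243, 2·162, 3·108, …, 14·2, 15·1) = 324
One optimal split: 3 + 3 + 3 + 3 + 2 + 2; product 3·3·3·3·2·2 = 324.

324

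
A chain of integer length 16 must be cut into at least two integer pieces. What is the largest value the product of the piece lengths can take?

Fill f[k] for k=2..16: at each k try every first piece i and multiply by the better of (k−i) uncut or f[k−i].
f[2] = 1×max(1,0) = 1×1 = 1
f[3] = 1×max(2,1) = 1×2 = 2
f[4] = 2×max(2,1) = 2×2 = 4
f[5] = 2×max(3,2) = 2×3 = 6
f[6] = 3×max(3,2) = 3×3 = 9
f[7] = 2×max(5,6) = 2×6 = 12
f[8] = 2×max(6,9) = 2×9 = 18
f[9] = 3×max(6,9) = 3×9 = 27
f[10] = 2×max(8,18) = 2×18 = 36
f[11] = 2×max(9,27) = 2×27 = 54
f[12] = 3×max(9,27) = 3×27 = 81
f[13] = 2×max(11,54) = 2×54 = 108
f[14] = 2×max(12,81) = 2×81 = 162
f[15] = 3×max(12,81) = 3×81 = 243
f[16] = 2×max(14,162) = 2×162 = 324
One optimal split: 3 + 3 + 3 + 3 + 2 + 2; product 3×3×3×3×2×2 = 324.

324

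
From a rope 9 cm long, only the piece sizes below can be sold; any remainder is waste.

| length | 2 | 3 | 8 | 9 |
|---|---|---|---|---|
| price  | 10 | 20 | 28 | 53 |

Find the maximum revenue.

60

Consider every possible first cut. r[k] is the best of p[i]+r[k−i] over all sellable i≤k.
r[1] = 0
r[2] = 10
r[3] = 20
r[4] = 20
r[5] = 30  (first piece 2, then r[3]=20)
r[6] = 40  (first piece 3, then r[3]=20)
r[7] = 40
r[8] = 50  (first piece 2, then r[6]=40)
r[9] = 60  (first piece 3, then r[6]=40)
One optimal cutting: 3 + 3 + 3 → $60.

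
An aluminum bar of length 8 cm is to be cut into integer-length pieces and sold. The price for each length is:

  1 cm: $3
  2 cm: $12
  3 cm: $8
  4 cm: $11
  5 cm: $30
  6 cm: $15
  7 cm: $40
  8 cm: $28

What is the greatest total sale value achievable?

48

Build r[k] bottom-up: r[k] = max over allowed piece i of (p[i] + r[k−i]).
r[1] = 3
r[2] = max(3+3, 12+0) = 12
r[3] = max(3+12, 12+3, 8+0) = 15
r[4] = max(3+15, 12+12, 8+3, 11+0) = 24
r[5] = max(3+24, 12+15, 8+12, 11+3, 30+0) = 30
r[6] = max(3+30, 12+24, 8+15, 11+12, 30+3, 15+0) = 36
r[7] = max(3+36, 12+30, 8+24, …, 15+3, 40+0) = 42
r[8] = max(3+42, 12+36, 8+30, …, 40+3, 28+0) = 48
One optimal cutting: 2 + 2 + 2 + 2 → $12 + $12 + $12 + $12 = $48.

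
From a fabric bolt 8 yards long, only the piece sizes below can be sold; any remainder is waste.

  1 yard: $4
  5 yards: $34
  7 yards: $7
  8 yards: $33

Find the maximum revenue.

46

Consider every possible first cut. best[k] is the best of p[i]+best[k−i] over all sellable i≤k.
best[1] = 4
best[2] = 8  (first piece 1, then best[1]=4)
best[3] = 12  (first piece 1, then best[2]=8)
best[4] = 16  (first piece 1, then best[3]=12)
best[5] = max(4+16, 34+0) = 34
best[6] = max(4+34, 34+4) = 38
best[7] = max(4+38, 34+8, 7+0) = 42
best[8] = max(4+42, 34+12, 7+4, 33+0) = 46
One optimal cutting: 5 + 1 + 1 + 1 → $46.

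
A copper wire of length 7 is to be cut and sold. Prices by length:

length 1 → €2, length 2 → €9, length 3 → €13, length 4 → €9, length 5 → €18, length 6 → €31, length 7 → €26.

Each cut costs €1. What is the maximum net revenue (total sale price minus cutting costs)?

32

Let v[k] be the best obtainable value from length k. For each k, try every first piece i and keep the best of price[i] + v[k−i] minus the 1 cut fee when i<k.
v[1] = 2
v[2] = max(2+2-1, 9+0) = 9
v[3] = max(2+9-1, 9+2-1, 13+0) = 13
v[4] = max(2+13-1, 9+9-1, 13+2-1, 9+0) = 17
v[5] = max(2+17-1, 9+13-1, 13+9-1, 9+2-1, 18+0) = 21
v[6] = max(2+21-1, 9+17-1, 13+13-1, 9+9-1, 18+2-1, 31+0) = 31
v[7] = max(2+31-1, 9+21-1, 13+17-1, …, 31+2-1, 26+0) = 32
One optimal plan: pieces 6 + 1 (1 cut) → €33 − €1 = €32.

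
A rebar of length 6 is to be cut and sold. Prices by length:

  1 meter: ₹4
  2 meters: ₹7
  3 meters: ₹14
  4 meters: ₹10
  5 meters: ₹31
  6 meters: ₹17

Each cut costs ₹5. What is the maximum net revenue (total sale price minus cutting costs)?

30

Build net[k] bottom-up: net[k] = max over allowed piece i of (p[i] + net[k−i]) − 5 per cut.
net[1] = 4
net[2] = max(4+4-5, 7+0) = 7
net[3] = max(4+7-5, 7+4-5, 14+0) = 14
net[4] = max(4+14-5, 7+7-5, 14+4-5, 10+0) = 13
net[5] = max(4+13-5, 7+14-5, 14+7-5, 10+4-5, 31+0) = 31
net[6] = max(4+31-5, 7+13-5, 14+14-5, 10+7-5, 31+4-5, 17+0) = 30
One optimal plan: pieces 5 + 1 (1 cut) → ₹35 − ₹5 = ₹30.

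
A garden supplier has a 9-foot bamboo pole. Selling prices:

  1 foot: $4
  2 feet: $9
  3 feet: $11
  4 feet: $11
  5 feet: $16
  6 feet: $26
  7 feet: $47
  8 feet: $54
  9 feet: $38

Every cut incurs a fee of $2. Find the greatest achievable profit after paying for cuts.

56

Build net[k] bottom-up: net[k] = max over allowed piece i of (p[i] + net[k−i]) − 2 per cut.
net[1] = 4
net[2] = max(4+4-2, 9+0) = 9
net[3] = max(4+9-2, 9+4-2, 11+0) = 11
net[4] = max(4+11-2, 9+9-2, 11+4-2, 11+0) = 16
net[5] = max(4+16-2, 9+11-2, 11+9-2, 11+4-2, 16+0) = 18
net[6] = max(4+18-2, 9+16-2, 11+11-2, 11+9-2, 16+4-2, 26+0) = 26
net[7] = max(4+26-2, 9+18-2, 11+16-2, …, 26+4-2, 47+0) = 47
net[8] = max(4+47-2, 9+26-2, 11+18-2, …, 47+4-2, 54+0) = 54
net[9] = max(4+54-2, 9+47-2, 11+26-2, …, 54+4-2, 38+0) = 56
One optimal plan: pieces 8 + 1 (1 cut) → $58 − $2 = $56.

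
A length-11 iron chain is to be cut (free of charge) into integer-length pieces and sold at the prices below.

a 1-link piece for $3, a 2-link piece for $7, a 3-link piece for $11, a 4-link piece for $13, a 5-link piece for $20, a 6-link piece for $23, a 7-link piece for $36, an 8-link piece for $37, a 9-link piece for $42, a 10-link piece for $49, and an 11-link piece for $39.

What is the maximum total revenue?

Build r[k] bottom-up: r[k] = max over allowed piece i of (p[i] + r[k−i]).
r[1] = 3
r[2] = 7
r[3] = 11
r[4] = 14  (first piece 1, then r[3]=11)
r[5] = 20
r[6] = 23  (first piece 1, then r[5]=20)
r[7] = 36
r[8] = 39  (first piece 1, then r[7]=36)
r[9] = 43  (first piece 2, then r[7]=36)
r[10] = 49
r[11] = 52  (first piece 1, then r[10]=49)
One optimal cutting: 10 + 1 → $49 + $3 = $52.

52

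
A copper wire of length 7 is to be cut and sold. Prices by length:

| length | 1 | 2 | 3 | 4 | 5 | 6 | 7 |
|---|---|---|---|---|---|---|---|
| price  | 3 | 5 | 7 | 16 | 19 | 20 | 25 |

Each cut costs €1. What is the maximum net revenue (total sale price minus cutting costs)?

25

Consider every possible first cut. net[k] is the best of p[i]+net[k−i] over all sellable i≤k, charging 1 whenever i<k.
net[1] = 3
net[2] = max(3+3-1, 5+0) = 5
net[3] = max(3+5-1, 5+3-1, 7+0) = 7
net[4] = max(3+7-1, 5+5-1, 7+3-1, 16+0) = 16
net[5] = max(3+16-1, 5+7-1, 7+5-1, 16+3-1, 19+0) = 19
net[6] = max(3+19-1, 5+16-1, 7+7-1, 16+5-1, 19+3-1, 20+0) = 21
net[7] = max(3+21-1, 5+19-1, 7+16-1, …, 20+3-1, 25+0) = 25
Best is to make no cuts and sell whole for €25.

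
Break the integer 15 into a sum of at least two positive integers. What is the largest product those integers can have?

Fill P[k] for k=2..15: at each k try every first piece i and multiply by the better of (k−i) uncut or P[k−i].
Small cases: P[2]=1, P[3]=2, P[4]=4, P[5]=6, P[6]=9, P[7]=12, P[8]=18.
P[9] = 3×max(6,9) = 3×9 = 27
P[10] = 2×max(8,18) = 2×18 = 36
P[11] = 2×max(9,27) = 2×27 = 54
P[12] = 3×max(9,27) = 3×27 = 81
P[13] = 2×max(11,54) = 2×54 = 108
P[14] = 2×max(12,81) = 2×81 = 162
P[15] = 3×max(12,81) = 3×81 = 243
One optimal split: 3 + 3 + 3 + 3 + 3; product 3×3×3×3×3 = 243.

243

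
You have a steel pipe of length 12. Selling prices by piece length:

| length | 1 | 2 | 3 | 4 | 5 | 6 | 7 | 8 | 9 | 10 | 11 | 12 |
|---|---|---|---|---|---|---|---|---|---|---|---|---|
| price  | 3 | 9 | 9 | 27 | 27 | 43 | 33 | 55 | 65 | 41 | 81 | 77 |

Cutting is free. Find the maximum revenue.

Let r[k] be the best obtainable value from length k. For each k, try every first piece i and keep the best of price[i] + r[k−i].
r[1] = 3
r[2] = 9
r[3] = 12  (first piece 1, then r[2]=9)
r[4] = 27
r[5] = 30  (first piece 1, then r[4]=27)
r[6] = 43
r[7] = 46  (first piece 1, then r[6]=43)
r[8] = 55
r[9] = 65
r[10] = 70  (first piece 4, then r[6]=43)
r[11] = 81
r[12] = 86  (first piece 6, then r[6]=43)
One optimal cutting: 6 + 6 → $43 + $43 = $86.

86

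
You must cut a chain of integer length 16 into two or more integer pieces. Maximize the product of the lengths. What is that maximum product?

Fill f[k] for k=2..16: at each k try every first piece i and multiply by the better of (k−i) uncut or f[k−i].
f[2] = 1*max(1,0) = 1*1 = 1
f[3] = 1*max(2,1) = 1*2 = 2
f[4] = 2*max(2,1) = 2*2 = 4
f[5] = 2*max(3,2) = 2*3 = 6
f[6] = 3*max(3,2) = 3*3 = 9
f[7] = 2*max(5,6) = 2*6 = 12
f[8] = 2*max(6,9) = 2*9 = 18
f[9] = 3*max(6,9) = 3*9 = 27
f[10] = 2*max(8,18) = 2*18 = 36
f[11] = 2*max(9,27) = 2*27 = 54
f[12] = 3*max(9,27) = 3*27 = 81
f[13] = 2*max(11,54) = 2*54 = 108
f[14] = 2*max(12,81) = 2*81 = 162
f[15] = 3*max(12,81) = 3*81 = 243
f[16] = 2*max(14,162) = 2*162 = 324
One optimal split: 3 + 3 + 3 + 3 + 2 + 2; product 3*3*3*3*2*2 = 324.

324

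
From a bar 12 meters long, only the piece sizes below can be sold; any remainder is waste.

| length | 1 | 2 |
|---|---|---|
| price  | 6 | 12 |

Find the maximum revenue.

72

Let best[k] be the best obtainable value from length k. For each k, try every first piece i and keep the best of price[i] + best[k−i].
best[1] = 6
best[2] = max(6+6, 12+0) = 12
best[3] = max(6+12, 12+6) = 18
best[4] = max(6+18, 12+12) = 24
best[5] = max(6+24, 12+18) = 30
best[6] = max(6+30, 12+24) = 36
best[7] = max(6+36, 12+30) = 42
best[8] = max(6+42, 12+36) = 48
best[9] = max(6+48, 12+42) = 54
best[10] = max(6+54, 12+48) = 60
best[11] = max(6+60, 12+54) = 66
best[12] = max(6+66, 12+60) = 72
One optimal cutting: 1 + 1 + 1 + 1 + 1 + 1 + 1 + 1 + 1 + 1 + 1 + 1 → €72.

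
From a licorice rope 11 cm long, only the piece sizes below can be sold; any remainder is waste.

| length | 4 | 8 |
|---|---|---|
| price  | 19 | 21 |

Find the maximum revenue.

Build f[k] bottom-up: f[k] = max over allowed piece i of (p[i] + f[k−i]).
f[1] = 0
f[2] = 0
f[3] = 0
f[4] = 19
f[5] = 19
f[6] = 19
f[7] = 19
f[8] = max(19+19, 21+0) = 38
f[9] = max(19+19, 21+0) = 38
f[10] = max(19+19, 21+0) = 38
f[11] = max(19+19, 21+0) = 38
One optimal cutting: pieces 4 + 4 with 3 cm of scrap → ¢38.

38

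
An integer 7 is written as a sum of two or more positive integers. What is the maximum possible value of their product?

Let f[k] be the best product for length k (with at least one cut). For each first piece i, the rest contributes max(k−i, f[k−i]).
f[2] = 1×max(1,0) = 1×1 = 1
f[3] = 1×max(2,1) = 1×2 = 2
f[4] = 2×max(2,1) = 2×2 = 4
f[5] = 2×max(3,2) = 2×3 = 6
f[6] = 3×max(3,2) = 3×3 = 9
f[7] = 2×max(5,6) = 2×6 = 12
One optimal split: 3 + 2 + 2; product 3×2×2 = 12.

12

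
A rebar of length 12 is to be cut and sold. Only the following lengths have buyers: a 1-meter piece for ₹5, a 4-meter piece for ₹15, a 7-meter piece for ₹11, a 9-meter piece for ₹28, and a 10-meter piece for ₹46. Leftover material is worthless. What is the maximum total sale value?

60

Let best[k] be the best obtainable value from length k. For each k, try every first piece i and keep the best of price[i] + best[k−i].
best[1] = 5
best[2] = 10  (first piece 1, then best[1]=5)
best[3] = 15  (first piece 1, then best[2]=10)
best[4] = max(5+15, 15+0) = 20
best[5] = max(5+20, 15+5) = 25
best[6] = max(5+25, 15+10) = 30
best[7] = max(5+30, 15+15, 11+0) = 35
best[8] = max(5+35, 15+20, 11+5) = 40
best[9] = max(5+40, 15+25, 11+10, 28+0) = 45
best[10] = max(5+45, 15+30, 11+15, 28+5, 46+0) = 50
best[11] = max(5+50, 15+35, 11+20, 28+10, 46+5) = 55
best[12] = max(5+55, 15+40, 11+25, 28+15, 46+10) = 60
One optimal cutting: 1 + 1 + 1 + 1 + 1 + 1 + 1 + 1 + 1 + 1 + 1 + 1 → ₹60.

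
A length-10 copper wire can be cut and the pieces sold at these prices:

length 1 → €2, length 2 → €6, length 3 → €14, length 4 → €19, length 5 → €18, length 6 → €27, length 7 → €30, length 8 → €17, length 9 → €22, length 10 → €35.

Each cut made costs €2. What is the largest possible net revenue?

Consider every possible first cut. r[k] is the best of p[i]+r[k−i] over all sellable i≤k, charging 2 whenever i<k.
r[1] = 2
r[2] = 6
r[3] = 14
r[4] = 19
r[5] = 19  (first piece 1, then r[4]=19)
r[6] = 27
r[7] = 31  (first piece 3, then r[4]=19)
r[8] = 36  (first piece 4, then r[4]=19)
r[9] = 39  (first piece 3, then r[6]=27)
r[10] = 44  (first piece 4, then r[6]=27)
One optimal plan: pieces 6 + 4 (1 cut) → €46 − €2 = €44.

44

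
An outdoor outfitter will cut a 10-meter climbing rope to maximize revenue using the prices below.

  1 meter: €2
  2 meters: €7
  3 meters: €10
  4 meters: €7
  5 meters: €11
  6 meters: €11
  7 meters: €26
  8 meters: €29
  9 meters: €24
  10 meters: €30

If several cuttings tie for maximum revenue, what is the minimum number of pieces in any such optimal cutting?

2

Let r[k] be the best obtainable value from length k. For each k, try every first piece i and keep the best of price[i] + r[k−i].
r[1] = 2
r[2] = max(2+2, 7+0) = 7
r[3] = max(2+7, 7+2, 10+0) = 10
r[4] = max(2+10, 7+7, 10+2, 7+0) = 14
r[5] = max(2+14, 7+10, 10+7, 7+2, 11+0) = 17
r[6] = max(2+17, 7+14, 10+10, 7+7, 11+2, 11+0) = 21
r[7] = max(2+21, 7+17, 10+14, …, 11+2, 26+0) = 26
r[8] = max(2+26, 7+21, 10+17, …, 26+2, 29+0) = 29
r[9] = max(2+29, 7+26, 10+21, …, 29+2, 24+0) = 33
r[10] = max(2+33, 7+29, 10+26, …, 24+2, 30+0) = 36
Maximum revenue is €36.
Now minimize piece count subject to staying optimal: for each k, pieces[k] = 1 + min over i with p[i]+r[k−i]=r[k] of pieces[k−i].
pieces[7] = 1
pieces[8] = 1
pieces[9] = 2
pieces[10] = 2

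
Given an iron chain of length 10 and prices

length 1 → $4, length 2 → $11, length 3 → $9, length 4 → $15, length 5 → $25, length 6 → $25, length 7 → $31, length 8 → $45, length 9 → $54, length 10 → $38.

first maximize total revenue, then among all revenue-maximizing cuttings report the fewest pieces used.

2

Let r[k] be the best obtainable value from length k. For each k, try every first piece i and keep the best of price[i] + r[k−i].
r[1] = 4
r[2] = 11
r[3] = 15  (first piece 1, then r[2]=11)
r[4] = 22  (first piece 2, then r[2]=11)
r[5] = 26  (first piece 1, then r[4]=22)
r[6] = 33  (first piece 2, then r[4]=22)
r[7] = 37  (first piece 1, then r[6]=33)
r[8] = 45
r[9] = 54
r[10] = 58  (first piece 1, then r[9]=54)
Maximum revenue is $58.
Now minimize piece count subject to staying optimal: for each k, pieces[k] = 1 + min over i with p[i]+r[k−i]=r[k] of pieces[k−i].
pieces[7] = 4
pieces[8] = 1
pieces[9] = 1
pieces[10] = 2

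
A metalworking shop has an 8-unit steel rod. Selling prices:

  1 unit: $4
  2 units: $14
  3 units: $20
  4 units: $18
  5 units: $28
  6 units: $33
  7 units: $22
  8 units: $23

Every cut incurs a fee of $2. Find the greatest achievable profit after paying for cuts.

50

Build v[k] bottom-up: v[k] = max over allowed piece i of (p[i] + v[k−i]) − 2 per cut.
v[1] = 4
v[2] = 14
v[3] = 20
v[4] = 26  (first piece 2, then v[2]=14)
v[5] = 32  (first piece 2, then v[3]=20)
v[6] = 38  (first piece 2, then v[4]=26)
v[7] = 44  (first piece 2, then v[5]=32)
v[8] = 50  (first piece 2, then v[6]=38)
One optimal plan: pieces 2 + 2 + 2 + 2 (3 cuts) → $56 − $6 = $50.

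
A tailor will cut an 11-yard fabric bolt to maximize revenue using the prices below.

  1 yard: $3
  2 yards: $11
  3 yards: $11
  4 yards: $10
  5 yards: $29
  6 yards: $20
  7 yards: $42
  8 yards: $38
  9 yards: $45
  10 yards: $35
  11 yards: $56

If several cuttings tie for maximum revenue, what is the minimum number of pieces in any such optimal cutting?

3

Let r[k] be the best obtainable value from length k. For each k, try every first piece i and keep the best of price[i] + r[k−i].
r[1] = 3
r[2] = max(3+3, 11+0) = 11
r[3] = max(3+11, 11+3, 11+0) = 14
r[4] = max(3+14, 11+11, 11+3, 10+0) = 22
r[5] = max(3+22, 11+14, 11+11, 10+3, 29+0) = 29
r[6] = max(3+29, 11+22, 11+14, 10+11, 29+3, 20+0) = 33
r[7] = max(3+33, 11+29, 11+22, …, 20+3, 42+0) = 42
r[8] = max(3+42, 11+33, 11+29, …, 42+3, 38+0) = 45
r[9] = max(3+45, 11+42, 11+33, …, 38+3, 45+0) = 53
r[10] = max(3+53, 11+45, 11+42, …, 45+3, 35+0) = 58
r[11] = max(3+58, 11+53, 11+45, …, 35+3, 56+0) = 64
Maximum revenue is $64.
Now minimize piece count subject to staying optimal: for each k, pieces[k] = 1 + min over i with p[i]+r[k−i]=r[k] of pieces[k−i].
pieces[8] = 2
pieces[9] = 2
pieces[10] = 2
pieces[11] = 3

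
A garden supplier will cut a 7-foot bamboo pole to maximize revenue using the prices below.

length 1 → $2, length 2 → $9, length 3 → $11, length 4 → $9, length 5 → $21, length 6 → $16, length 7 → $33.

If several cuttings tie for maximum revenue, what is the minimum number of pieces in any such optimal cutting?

1

Build r[k] bottom-up: r[k] = max over allowed piece i of (p[i] + r[k−i]).
r[1] = 2
r[2] = 9
r[3] = 11  (first piece 1, then r[2]=9)
r[4] = 18  (first piece 2, then r[2]=9)
r[5] = 21
r[6] = 27  (first piece 2, then r[4]=18)
r[7] = 33
Maximum revenue is $33.
Now minimize piece count subject to staying optimal: for each k, pieces[k] = 1 + min over i with p[i]+r[k−i]=r[k] of pieces[k−i].
pieces[4] = 2
pieces[5] = 1
pieces[6] = 3
pieces[7] = 1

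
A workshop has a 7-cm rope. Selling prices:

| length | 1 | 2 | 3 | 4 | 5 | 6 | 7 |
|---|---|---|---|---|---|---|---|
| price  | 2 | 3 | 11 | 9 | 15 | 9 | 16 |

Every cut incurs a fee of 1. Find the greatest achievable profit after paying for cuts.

22

Build v[k] bottom-up: v[k] = max over allowed piece i of (p[i] + v[k−i]) − 1 per cut.
v[1] = 2
v[2] = max(2+2-1, 3+0) = 3
v[3] = max(2+3-1, 3+2-1, 11+0) = 11
v[4] = max(2+11-1, 3+3-1, 11+2-1, 9+0) = 12
v[5] = max(2+12-1, 3+11-1, 11+3-1, 9+2-1, 15+0) = 15
v[6] = max(2+15-1, 3+12-1, 11+11-1, 9+3-1, 15+2-1, 9+0) = 21
v[7] = max(2+21-1, 3+15-1, 11+12-1, …, 9+2-1, 16+0) = 22
One optimal plan: pieces 3 + 3 + 1 (2 cuts) → 24 − 2 = 22.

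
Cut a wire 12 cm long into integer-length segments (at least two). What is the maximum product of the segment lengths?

Let f[k] be the best product for length k (with at least one cut). For each first piece i, the rest contributes max(k−i, f[k−i]).
f[2] = 1*max(1,0) = 1*1 = 1
f[3] = 1*max(2,1) = 1*2 = 2
f[4] = 2*max(2,1) = 2*2 = 4
f[5] = 2*max(3,2) = 2*3 = 6
f[6] = 3*max(3,2) = 3*3 = 9
f[7] = 2*max(5,6) = 2*6 = 12
f[8] = 2*max(6,9) = 2*9 = 18
f[9] = 3*max(6,9) = 3*9 = 27
f[10] = 2*max(8,18) = 2*18 = 36
f[11] = 2*max(9,27) = 2*27 = 54
f[12] = 3*max(9,27) = 3*27 = 81
One optimal split: 3 + 3 + 3 + 3; product 3*3*3*3 = 81.

81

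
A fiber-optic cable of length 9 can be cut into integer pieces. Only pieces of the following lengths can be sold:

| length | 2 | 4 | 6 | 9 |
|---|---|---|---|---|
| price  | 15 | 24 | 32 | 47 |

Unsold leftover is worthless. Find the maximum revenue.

60

Consider every possible first cut. best[k] is the best of p[i]+best[k−i] over all sellable i≤k.
best[1] = 0
best[2] = 15
best[3] = 15
best[4] = max(15+15, 24+0) = 30
best[5] = max(15+15, 24+0) = 30
best[6] = max(15+30, 24+15, 32+0) = 45
best[7] = max(15+30, 24+15, 32+0) = 45
best[8] = max(15+45, 24+30, 32+15) = 60
best[9] = max(15+45, 24+30, 32+15, 47+0) = 60
One optimal cutting: pieces 2 + 2 + 2 + 2 with 1 meter of scrap → $60.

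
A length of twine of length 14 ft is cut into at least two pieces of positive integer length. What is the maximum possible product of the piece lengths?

Fill prod[k] for k=2..14: at each k try every first piece i and multiply by the better of (k−i) uncut or prod[k−i].
prod[2] = 1*max(1,0) = 1*1 = 1
prod[3] = 1*max(2,1) = 1*2 = 2
prod[4] = 2*max(2,1) = 2*2 = 4
prod[5] = 2*max(3,2) = 2*3 = 6
prod[6] = 3*max(3,2) = 3*3 = 9
prod[7] = 2*max(5,6) = 2*6 = 12
prod[8] = 2*max(6,9) = 2*9 = 18
prod[9] = 3*max(6,9) = 3*9 = 27
prod[10] = 2*max(8,18) = 2*18 = 36
prod[11] = 2*max(9,27) = 2*27 = 54
prod[12] = 3*max(9,27) = 3*27 = 81
prod[13] = 2*max(11,54) = 2*54 = 108
prod[14] = 2*max(12,81) = 2*81 = 162
One optimal split: 3 + 3 + 3 + 3 + 2; product 3*3*3*3*2 = 162.

162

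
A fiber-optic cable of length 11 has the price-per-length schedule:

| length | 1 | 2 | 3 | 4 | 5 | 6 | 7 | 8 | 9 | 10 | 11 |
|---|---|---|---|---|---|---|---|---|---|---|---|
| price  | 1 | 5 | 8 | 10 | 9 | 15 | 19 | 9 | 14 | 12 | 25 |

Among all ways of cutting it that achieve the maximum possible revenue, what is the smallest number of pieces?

Build r[k] bottom-up: r[k] = max over allowed piece i of (p[i] + r[k−i]).
r[1] = 1
r[2] = max(1+1, 5+0) = 5
r[3] = max(1+5, 5+1, 8+0) = 8
r[4] = max(1+8, 5+5, 8+1, 10+0) = 10
r[5] = max(1+10, 5+8, 8+5, 10+1, 9+0) = 13
r[6] = max(1+13, 5+10, 8+8, 10+5, 9+1, 15+0) = 16
r[7] = max(1+16, 5+13, 8+10, …, 15+1, 19+0) = 19
r[8] = max(1+19, 5+16, 8+13, …, 19+1, 9+0) = 21
r[9] = max(1+21, 5+19, 8+16, …, 9+1, 14+0) = 24
r[10] = max(1+24, 5+21, 8+19, …, 14+1, 12+0) = 27
r[11] = max(1+27, 5+24, 8+21, …, 12+1, 25+0) = 29
Maximum revenue is $29.
Now minimize piece count subject to staying optimal: for each k, pieces[k] = 1 + min over i with p[i]+r[k−i]=r[k] of pieces[k−i].
pieces[8] = 3
pieces[9] = 2
pieces[10] = 2
pieces[11] = 2

2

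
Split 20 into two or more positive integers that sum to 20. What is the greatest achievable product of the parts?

Define g[k] = max over 1≤i<k of i · max(k−i, g[k−i]); the inner max lets the remainder stay uncut if that's better.
g[2] = 1·max(1,0) = 1·1 = 1
g[3] = 1·max(2,1) = 1·2 = 2
g[4] = 2·max(2,1) = 2·2 = 4
g[5] = 2·max(3,2) = 2·3 = 6
g[6] = 3·max(3,2) = 3·3 = 9
g[7] = 2·max(5,6) = 2·6 = 12
g[8] = 2·max(6,9) = 2·9 = 18
g[9] = 3·max(6,9) = 3·9 = 27
g[10] = 2·max(8,18) = 2·18 = 36
g[11] = 2·max(9,27) = 2·27 = 54
g[12] = 3·max(9,27) = 3·27 = 81
g[13] = 2·max(11,54) = 2·54 = 108
g[14] = 2·max(12,81) = 2·81 = 162
g[15] = 3·max(12,81) = 3·81 = 243
g[16] = 2·max(14,162) = 2·162 = 324
g[17] = 2·max(15,243) = 2·243 = 486
g[18] = 3·max(15,243) = 3·243 = 729
g[19] = 2·max(17,486) = 2·486 = 972
g[20] = 2·max(18,729) = 2·729 = 1458
One optimal split: 3 + 3 + 3 + 3 + 3 + 3 + 2; product 3·3·3·3·3·3·2 = 1458.

1458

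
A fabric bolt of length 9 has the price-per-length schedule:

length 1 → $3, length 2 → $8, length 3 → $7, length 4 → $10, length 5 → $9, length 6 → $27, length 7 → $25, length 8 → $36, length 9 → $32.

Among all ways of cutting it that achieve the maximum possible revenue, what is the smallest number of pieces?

Let r[k] be the best obtainable value from length k. For each k, try every first piece i and keep the best of price[i] + r[k−i].
r[1] = 3
r[2] = max(3+3, 8+0) = 8
r[3] = max(3+8, 8+3, 7+0) = 11
r[4] = max(3+11, 8+8, 7+3, 10+0) = 16
r[5] = max(3+16, 8+11, 7+8, 10+3, 9+0) = 19
r[6] = max(3+19, 8+16, 7+11, 10+8, 9+3, 27+0) = 27
r[7] = max(3+27, 8+19, 7+16, …, 27+3, 25+0) = 30
r[8] = max(3+30, 8+27, 7+19, …, 25+3, 36+0) = 36
r[9] = max(3+36, 8+30, 7+27, …, 36+3, 32+0) = 39
Maximum revenue is $39.
Now minimize piece count subject to staying optimal: for each k, pieces[k] = 1 + min over i with p[i]+r[k−i]=r[k] of pieces[k−i].
pieces[6] = 1
pieces[7] = 2
pieces[8] = 1
pieces[9] = 2

2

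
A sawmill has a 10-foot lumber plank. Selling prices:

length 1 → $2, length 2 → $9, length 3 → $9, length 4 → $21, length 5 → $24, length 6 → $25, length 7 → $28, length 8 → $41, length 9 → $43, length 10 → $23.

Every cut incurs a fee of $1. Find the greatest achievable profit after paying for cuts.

Let net[k] be the best obtainable value from length k. For each k, try every first piece i and keep the best of price[i] + net[k−i] minus the 1 cut fee when i<k.
net[1] = 2
net[2] = max(2+2-1, 9+0) = 9
net[3] = max(2+9-1, 9+2-1, 9+0) = 10
net[4] = max(2+10-1, 9+9-1, 9+2-1, 21+0) = 21
net[5] = max(2+21-1, 9+10-1, 9+9-1, 21+2-1, 24+0) = 24
net[6] = max(2+24-1, 9+21-1, 9+10-1, 21+9-1, 24+2-1, 25+0) = 29
net[7] = max(2+29-1, 9+24-1, 9+21-1, …, 25+2-1, 28+0) = 32
net[8] = max(2+32-1, 9+29-1, 9+24-1, …, 28+2-1, 41+0) = 41
net[9] = max(2+41-1, 9+32-1, 9+29-1, …, 41+2-1, 43+0) = 44
net[10] = max(2+44-1, 9+41-1, 9+32-1, …, 43+2-1, 23+0) = 49
One optimal plan: pieces 4 + 4 + 2 (2 cuts) → $51 − $2 = $49.

49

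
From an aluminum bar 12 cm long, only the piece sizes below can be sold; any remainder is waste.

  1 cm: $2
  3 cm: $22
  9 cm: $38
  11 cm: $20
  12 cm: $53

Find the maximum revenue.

88

Consider every possible first cut. best[k] is the best of p[i]+best[k−i] over all sellable i≤k.
best[1] = 2
best[2] = 4  (first piece 1, then best[1]=2)
best[3] = 22
best[4] = 24  (first piece 1, then best[3]=22)
best[5] = 26  (first piece 1, then best[4]=24)
best[6] = 44  (first piece 3, then best[3]=22)
best[7] = 46  (first piece 1, then best[6]=44)
best[8] = 48  (first piece 1, then best[7]=46)
best[9] = 66  (first piece 3, then best[6]=44)
best[10] = 68  (first piece 1, then best[9]=66)
best[11] = 70  (first piece 1, then best[10]=68)
best[12] = 88  (first piece 3, then best[9]=66)
One optimal cutting: 3 + 3 + 3 + 3 → $88.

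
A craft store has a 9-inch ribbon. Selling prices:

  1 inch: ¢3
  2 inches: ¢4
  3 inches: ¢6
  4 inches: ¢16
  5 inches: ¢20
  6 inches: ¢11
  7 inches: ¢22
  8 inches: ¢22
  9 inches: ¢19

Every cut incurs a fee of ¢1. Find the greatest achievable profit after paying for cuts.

35

Build r[k] bottom-up: r[k] = max over allowed piece i of (p[i] + r[k−i]) − 1 per cut.
r[1] = 3
r[2] = 5  (first piece 1, then r[1]=3)
r[3] = 7  (first piece 1, then r[2]=5)
r[4] = 16
r[5] = 20
r[6] = 22  (first piece 1, then r[5]=20)
r[7] = 24  (first piece 1, then r[6]=22)
r[8] = 31  (first piece 4, then r[4]=16)
r[9] = 35  (first piece 4, then r[5]=20)
One optimal plan: pieces 5 + 4 (1 cut) → ¢36 − ¢1 = ¢35.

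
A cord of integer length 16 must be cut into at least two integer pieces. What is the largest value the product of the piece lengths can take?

324

Define g[k] = max over 1≤i<k of i · max(k−i, g[k−i]); the inner max lets the remainder stay uncut if that's better.
Small cases: g[2]=1, g[3]=2, g[4]=4, g[5]=6, g[6]=9, g[7]=12, g[8]=18, g[9]=27, g[10]=36, g[11]=54.
g[12] = 3×max(9,27) = 3×27 = 81
g[13] = 2×max(11,54) = 2×54 = 108
g[14] = 2×max(12,81) = 2×81 = 162
g[15] = 3×max(12,81) = 3×81 = 243
g[16] = 2×max(14,162) = 2×162 = 324
One optimal split: 3 + 3 + 3 + 3 + 2 + 2; product 3×3×3×3×2×2 = 324.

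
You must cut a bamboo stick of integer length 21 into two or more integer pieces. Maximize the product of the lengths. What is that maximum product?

2187

Let prod[k] be the best product for length k (with at least one cut). For each first piece i, the rest contributes max(k−i, prod[k−i]).
prod[2] = 1*max(1,0) = 1*1 = 1
prod[3] = 1*max(2,1) = 1*2 = 2
prod[4] = 2*max(2,1) = 2*2 = 4
prod[5] = 2*max(3,2) = 2*3 = 6
prod[6] = 3*max(3,2) = 3*3 = 9
prod[7] = 2*max(5,6) = 2*6 = 12
prod[8] = 2*max(6,9) = 2*9 = 18
prod[9] = 3*max(6,9) = 3*9 = 27
prod[10] = 2*max(8,18) = 2*18 = 36
prod[11] = 2*max(9,27) = 2*27 = 54
prod[12] = 3*max(9,27) = 3*27 = 81
prod[13] = 2*max(11,54) = 2*54 = 108
prod[14] = 2*max(12,81) = 2*81 = 162
prod[15] = 3*max(12,81) = 3*81 = 243
prod[16] = 2*max(14,162) = 2*162 = 324
prod[17] = 2*max(15,243) = 2*243 = 486
prod[18] = 3*max(15,243) = 3*243 = 729
prod[19] = 2*max(17,486) = 2*486 = 972
prod[20] = 2*max(18,729) = 2*729 = 1458
prod[21] = 3*max(18,729) = 3*729 = 2187
One optimal split: 3 + 3 + 3 + 3 + 3 + 3 + 3; product 3*3*3*3*3*3*3 = 2187.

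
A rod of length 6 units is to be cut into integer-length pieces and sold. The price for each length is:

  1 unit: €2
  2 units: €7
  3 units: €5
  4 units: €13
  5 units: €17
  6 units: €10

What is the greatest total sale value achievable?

Consider every possible first cut. r[k] is the best of p[i]+r[k−i] over all sellable i≤k.
r[1] = 2
r[2] = max(2+2, 7+0) = 7
r[3] = max(2+7, 7+2, 5+0) = 9
r[4] = max(2+9, 7+7, 5+2, 13+0) = 14
r[5] = max(2+14, 7+9, 5+7, 13+2, 17+0) = 17
r[6] = max(2+17, 7+14, 5+9, 13+7, 17+2, 10+0) = 21
One optimal cutting: 2 + 2 + 2 → €7 + €7 + €7 = €21.

21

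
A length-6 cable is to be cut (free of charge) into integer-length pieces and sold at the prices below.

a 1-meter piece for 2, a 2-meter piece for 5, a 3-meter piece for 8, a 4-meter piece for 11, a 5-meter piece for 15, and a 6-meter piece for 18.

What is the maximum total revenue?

18

Consider every possible first cut. R[k] is the best of p[i]+R[k−i] over all sellable i≤k.
R[1] = 2
R[2] = max(2+2, 5+0) = 5
R[3] = max(2+5, 5+2, 8+0) = 8
R[4] = max(2+8, 5+5, 8+2, 11+0) = 11
R[5] = max(2+11, 5+8, 8+5, 11+2, 15+0) = 15
R[6] = max(2+15, 5+11, 8+8, 11+5, 15+2, 18+0) = 18
Best is to sell the whole 6-meter piece uncut for 18.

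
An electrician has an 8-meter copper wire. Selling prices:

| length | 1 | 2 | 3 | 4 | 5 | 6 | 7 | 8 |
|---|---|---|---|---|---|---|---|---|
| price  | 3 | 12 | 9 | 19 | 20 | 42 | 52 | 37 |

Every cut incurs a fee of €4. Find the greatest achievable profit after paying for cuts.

51

Let net[k] be the best obtainable value from length k. For each k, try every first piece i and keep the best of price[i] + net[k−i] minus the 4 cut fee when i<k.
net[1] = 3
net[2] = 12
net[3] = 11  (first piece 1, then net[2]=12)
net[4] = 20  (first piece 2, then net[2]=12)
net[5] = 20
net[6] = 42
net[7] = 52
net[8] = 51  (first piece 1, then net[7]=52)
One optimal plan: pieces 7 + 1 (1 cut) → €55 − €4 = €51.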